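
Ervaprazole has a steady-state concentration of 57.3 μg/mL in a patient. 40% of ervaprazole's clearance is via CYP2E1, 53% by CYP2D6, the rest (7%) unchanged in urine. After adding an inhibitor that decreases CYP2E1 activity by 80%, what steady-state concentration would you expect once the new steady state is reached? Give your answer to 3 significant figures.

84.3 μg/mL

The CYP2E1 pathway (40% of clearance) drops to 0.2× activity: 0.4 × 0.2 = 0.08.
CYP2D6 (53%) and the residual 7% are unaffected.
Relative clearance = 0.08 + 0.53 + 0.07 = 0.68.
With dosing unchanged, steady-state concentration scales as 1/CL: 57.3 / 0.68 = 84.3 μg/mL.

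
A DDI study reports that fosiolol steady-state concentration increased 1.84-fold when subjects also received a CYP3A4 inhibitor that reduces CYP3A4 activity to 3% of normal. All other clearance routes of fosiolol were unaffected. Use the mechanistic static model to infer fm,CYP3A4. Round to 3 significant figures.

Let fm be the CYP3A4 fraction. New clearance relative to baseline = fm × 0.03 + (1 − fm).
Steady-state concentration ratio = 1 / (new CL fraction), so new CL fraction = 1 / 1.84 = 0.5435.
fm × 0.03 + 1 − fm = 0.5435  ⇒  fm × (0.03 − 1) = −0.4565  ⇒  fm = 0.471.

0.471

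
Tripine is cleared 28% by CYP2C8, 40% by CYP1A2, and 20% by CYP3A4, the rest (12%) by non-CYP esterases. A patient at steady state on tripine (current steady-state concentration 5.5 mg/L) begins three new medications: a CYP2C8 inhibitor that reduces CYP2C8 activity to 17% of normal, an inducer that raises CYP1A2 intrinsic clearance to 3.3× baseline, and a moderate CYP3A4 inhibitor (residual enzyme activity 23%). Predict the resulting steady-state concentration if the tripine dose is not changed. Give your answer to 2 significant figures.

The CYP2C8 pathway (28% of clearance) falls to 0.17× activity: 0.28 × 0.17 = 0.0476.
The CYP1A2 pathway (40% of clearance) is boosted to 3.3× activity: 0.4 × 3.3 = 1.32.
The CYP3A4 pathway (20% of clearance) falls to 0.23× activity: 0.2 × 0.23 = 0.046.
Non-CYP routes (12%) are unchanged.
Relative clearance = 0.0476 + 1.32 + 0.046 + 0.12 = 1.5336.
New steady-state concentration = 5.5 / 1.5336 = 3.6 mg/L (concentration scales inversely with clearance).

3.6 mg/L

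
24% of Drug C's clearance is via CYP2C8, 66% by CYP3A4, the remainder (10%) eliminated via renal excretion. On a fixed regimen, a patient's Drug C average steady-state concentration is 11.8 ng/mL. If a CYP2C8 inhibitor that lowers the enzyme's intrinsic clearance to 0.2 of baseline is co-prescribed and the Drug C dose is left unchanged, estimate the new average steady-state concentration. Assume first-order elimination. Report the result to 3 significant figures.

The CYP2C8 pathway (24% of clearance) drops to 0.2× activity: 0.24 × 0.2 = 0.048.
CYP3A4 (66%) and the residual 10% are unaffected.
CL_new/CL_old = 0.048 + 0.66 + 0.1 = 0.808.
New average steady-state concentration = baseline ÷ relative clearance = 11.8 / 0.808 = 14.6 ng/mL.

14.6 ng/mL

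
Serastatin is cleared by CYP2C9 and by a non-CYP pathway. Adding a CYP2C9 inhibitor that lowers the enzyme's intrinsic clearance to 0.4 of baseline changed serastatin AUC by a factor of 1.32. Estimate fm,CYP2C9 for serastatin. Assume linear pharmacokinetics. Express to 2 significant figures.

0.40

Call the CYP2C9 fraction fm. After the interaction, CL_new/CL_old = fm × 0.4 + (1 − fm).
AUC ratio = 1 / (new CL fraction), so new CL fraction = 1 / 1.32 = 0.7576.
fm × 0.4 + 1 − fm = 0.7576  ⇒  fm × (0.4 − 1) = −0.2424  ⇒  fm = 0.40.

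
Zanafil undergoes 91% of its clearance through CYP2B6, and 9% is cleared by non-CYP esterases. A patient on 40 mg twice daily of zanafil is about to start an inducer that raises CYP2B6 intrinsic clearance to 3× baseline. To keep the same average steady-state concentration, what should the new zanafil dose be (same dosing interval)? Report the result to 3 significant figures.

The CYP2B6 pathway (91% of clearance) increases to 3× activity: 0.91 × 3 = 2.73.
The remaining 9% of clearance is unaffected.
New clearance relative to baseline: 2.73 + 0.09 = 2.82.
To maintain the same steady-state level, dose must scale with clearance: new dose = 40 × 2.82 = 113 mg.

113 mg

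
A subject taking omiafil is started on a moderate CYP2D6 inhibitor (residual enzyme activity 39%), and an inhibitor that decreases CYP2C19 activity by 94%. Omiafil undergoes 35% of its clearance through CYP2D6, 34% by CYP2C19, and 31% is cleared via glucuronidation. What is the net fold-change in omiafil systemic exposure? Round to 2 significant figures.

The CYP2D6 pathway (35% of clearance) drops to 0.39× activity: 0.35 × 0.39 = 0.1365.
The CYP2C19 pathway (34% of clearance) falls to 0.06× activity: 0.34 × 0.06 = 0.0204.
Non-CYP routes (31%) are unchanged.
CL_new/CL_old = 0.1365 + 0.0204 + 0.31 = 0.4669.
Because systemic exposure varies inversely with clearance, the combined effect is 1 / 0.4669 = 2.1.

2.1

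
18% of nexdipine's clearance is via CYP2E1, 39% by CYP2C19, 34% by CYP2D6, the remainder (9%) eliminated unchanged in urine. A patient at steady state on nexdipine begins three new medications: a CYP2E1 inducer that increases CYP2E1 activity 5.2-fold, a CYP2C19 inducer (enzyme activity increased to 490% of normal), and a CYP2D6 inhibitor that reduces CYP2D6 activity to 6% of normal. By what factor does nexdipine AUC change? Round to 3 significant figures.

CYP2E1: 0.18 × 5.2 = 0.936
CYP2C19: 0.39 × 4.9 = 1.911
CYP2D6: 0.34 × 0.06 = 0.0204
Other: 0.09 (unchanged)
New clearance relative to baseline: 0.936 + 1.911 + 0.0204 + 0.09 = 2.9574.
Net AUC ratio = 1 / 2.9574 = 0.338.

0.338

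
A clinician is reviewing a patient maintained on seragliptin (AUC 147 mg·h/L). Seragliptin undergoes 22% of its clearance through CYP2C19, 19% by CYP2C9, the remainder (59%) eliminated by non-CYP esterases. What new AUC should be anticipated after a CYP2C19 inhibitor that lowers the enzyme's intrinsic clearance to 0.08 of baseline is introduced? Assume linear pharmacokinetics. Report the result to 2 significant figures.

1.8 × 10² mg·h/L

The CYP2C19 pathway (22% of clearance) falls to 0.08× activity: 0.22 × 0.08 = 0.0176.
CYP2C9 (19%) and the residual 59% are unaffected.
Relative clearance = 0.0176 + 0.19 + 0.59 = 0.7976.
AUC ∝ 1/CL, so new value = 147 / 0.7976 = 1.8 × 10² mg·h/L.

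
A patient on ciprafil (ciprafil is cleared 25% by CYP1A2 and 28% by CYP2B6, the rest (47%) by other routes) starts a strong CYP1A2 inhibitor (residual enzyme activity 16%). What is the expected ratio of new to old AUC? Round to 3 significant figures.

The CYP1A2 pathway (25% of clearance) is reduced to 0.16× activity: 0.25 × 0.16 = 0.04.
CYP2B6 (28%) and the residual 47% are unaffected.
Relative clearance = 0.04 + 0.28 + 0.47 = 0.79.
Since AUC ∝ 1/CL, the ratio is 1 / 0.79 = 1.27.

1.27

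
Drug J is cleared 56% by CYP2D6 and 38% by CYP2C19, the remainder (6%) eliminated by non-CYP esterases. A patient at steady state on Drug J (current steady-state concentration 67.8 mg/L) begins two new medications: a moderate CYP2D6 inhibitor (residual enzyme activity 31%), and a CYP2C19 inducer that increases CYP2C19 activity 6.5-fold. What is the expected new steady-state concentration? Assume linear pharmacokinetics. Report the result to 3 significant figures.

25.1 mg/L

The CYP2D6 pathway (56% of clearance) drops to 0.31× activity: 0.56 × 0.31 = 0.1736.
The CYP2C19 pathway (38% of clearance) rises to 6.5× activity: 0.38 × 6.5 = 2.47.
Non-CYP routes (6%) are unchanged.
Relative clearance = 0.1736 + 2.47 + 0.06 = 2.7036.
Steady-state concentration ∝ 1/CL: new value = 67.8 / 2.7036 = 25.1 mg/L.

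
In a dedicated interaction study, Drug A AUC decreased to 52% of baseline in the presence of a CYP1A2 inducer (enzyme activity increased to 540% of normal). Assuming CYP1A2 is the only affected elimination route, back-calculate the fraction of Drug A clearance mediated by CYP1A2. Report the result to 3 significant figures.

Write x for the fraction cleared via CYP1A2. The observed AUC change means clearance rose to 1/0.520 = 1.923 of baseline.
Only the CYP1A2 route changed, so 1.923 = x·5.4 + (1 − x), giving x = 0.210.

0.210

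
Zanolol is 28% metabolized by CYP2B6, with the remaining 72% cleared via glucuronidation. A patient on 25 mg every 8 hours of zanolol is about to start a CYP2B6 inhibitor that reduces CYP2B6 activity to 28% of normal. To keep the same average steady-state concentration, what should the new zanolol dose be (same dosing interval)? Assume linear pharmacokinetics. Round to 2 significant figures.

CYP2B6: 0.28 × 0.28 = 0.0784
Other: 0.72 (unchanged)
Relative clearance = 0.0784 + 0.72 = 0.7984.
Exposure is unchanged when dose changes in proportion to clearance. New dose = 25 mg × 0.7984 = 20 mg.

20 mg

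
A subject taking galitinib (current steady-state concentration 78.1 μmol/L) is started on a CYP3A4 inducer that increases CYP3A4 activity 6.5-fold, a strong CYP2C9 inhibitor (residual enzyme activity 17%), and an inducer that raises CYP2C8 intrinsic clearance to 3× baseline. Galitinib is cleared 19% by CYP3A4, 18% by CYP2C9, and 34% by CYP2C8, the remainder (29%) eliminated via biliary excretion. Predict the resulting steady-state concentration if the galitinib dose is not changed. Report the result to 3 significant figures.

The CYP3A4 pathway (19% of clearance) increases to 6.5× activity: 0.19 × 6.5 = 1.235.
The CYP2C9 pathway (18% of clearance) is reduced to 0.17× activity: 0.18 × 0.17 = 0.0306.
The CYP2C8 pathway (34% of clearance) is boosted to 3× activity: 0.34 × 3 = 1.02.
The remaining 29% of clearance is unaffected.
New clearance relative to baseline: 1.235 + 0.0306 + 1.02 + 0.29 = 2.5756.
Steady-state concentration ∝ 1/CL: new value = 78.1 / 2.5756 = 30.3 μmol/L.

30.3 μmol/L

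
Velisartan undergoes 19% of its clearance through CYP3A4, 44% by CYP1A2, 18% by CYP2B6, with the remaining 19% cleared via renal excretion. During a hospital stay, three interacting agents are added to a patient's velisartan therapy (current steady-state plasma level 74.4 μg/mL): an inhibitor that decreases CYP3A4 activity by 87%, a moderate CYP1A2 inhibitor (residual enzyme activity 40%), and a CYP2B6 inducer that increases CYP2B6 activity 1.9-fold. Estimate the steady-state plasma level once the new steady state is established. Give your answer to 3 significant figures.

102 μg/mL

The CYP3A4 pathway (19% of clearance) is reduced to 0.13× activity: 0.19 × 0.13 = 0.0247.
The CYP1A2 pathway (44% of clearance) falls to 0.4× activity: 0.44 × 0.4 = 0.176.
The CYP2B6 pathway (18% of clearance) is boosted to 1.9× activity: 0.18 × 1.9 = 0.342.
Non-CYP routes (19%) are unchanged.
Relative clearance = 0.0247 + 0.176 + 0.342 + 0.19 = 0.7327.
New steady-state plasma level = 74.4 / 0.7327 = 102 μg/mL (concentration scales inversely with clearance).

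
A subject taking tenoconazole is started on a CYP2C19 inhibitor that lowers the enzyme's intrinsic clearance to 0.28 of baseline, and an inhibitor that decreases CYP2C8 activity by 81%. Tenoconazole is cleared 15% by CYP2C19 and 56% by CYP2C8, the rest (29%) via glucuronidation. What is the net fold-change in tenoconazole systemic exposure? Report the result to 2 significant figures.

The CYP2C19 pathway (15% of clearance) falls to 0.28× activity: 0.15 × 0.28 = 0.042.
The CYP2C8 pathway (56% of clearance) is reduced to 0.19× activity: 0.56 × 0.19 = 0.1064.
Non-CYP routes (29%) are unchanged.
CL_new/CL_old = 0.042 + 0.1064 + 0.29 = 0.4384.
Because systemic exposure varies inversely with clearance, the combined effect is 1 / 0.4384 = 2.3.

2.3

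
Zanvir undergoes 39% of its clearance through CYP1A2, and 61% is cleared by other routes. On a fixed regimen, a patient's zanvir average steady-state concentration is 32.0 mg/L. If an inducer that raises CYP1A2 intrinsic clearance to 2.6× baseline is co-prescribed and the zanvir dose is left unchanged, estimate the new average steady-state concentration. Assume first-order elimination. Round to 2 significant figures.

The CYP1A2 pathway (39% of clearance) rises to 2.6× activity: 0.39 × 2.6 = 1.014.
The remaining 61% of clearance is unaffected.
New clearance relative to baseline: 1.014 + 0.61 = 1.624.
New average steady-state concentration = baseline ÷ relative clearance = 32.0 / 1.624 = 20 mg/L.

20 mg/L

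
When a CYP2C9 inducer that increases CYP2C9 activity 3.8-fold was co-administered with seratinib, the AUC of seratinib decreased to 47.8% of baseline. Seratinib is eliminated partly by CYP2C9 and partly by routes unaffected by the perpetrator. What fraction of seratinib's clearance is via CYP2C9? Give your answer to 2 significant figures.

0.39

CL'/CL = 1 / 0.478 = 2.092
3.8·fm + (1 − fm) = 2.092
fm = (2.092 − 1) / (3.8 − 1) = 0.39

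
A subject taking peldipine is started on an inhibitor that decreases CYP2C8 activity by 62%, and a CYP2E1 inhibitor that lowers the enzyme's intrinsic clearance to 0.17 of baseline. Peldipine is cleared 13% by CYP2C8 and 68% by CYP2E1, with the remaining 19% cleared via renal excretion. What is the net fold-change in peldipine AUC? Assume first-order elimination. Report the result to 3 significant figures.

The CYP2C8 pathway (13% of clearance) falls to 0.38× activity: 0.13 × 0.38 = 0.0494.
The CYP2E1 pathway (68% of clearance) drops to 0.17× activity: 0.68 × 0.17 = 0.1156.
Non-CYP routes (19%) are unchanged.
CL_new/CL_old = 0.0494 + 0.1156 + 0.19 = 0.355.
Net AUC ratio = 1 / 0.355 = 2.82.

2.82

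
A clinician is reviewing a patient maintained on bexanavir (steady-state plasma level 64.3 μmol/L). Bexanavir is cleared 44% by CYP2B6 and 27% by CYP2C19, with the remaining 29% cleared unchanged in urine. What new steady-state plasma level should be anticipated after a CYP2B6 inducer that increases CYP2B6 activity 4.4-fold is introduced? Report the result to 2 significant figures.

26 μmol/L

CYP2B6: 0.44 × 4.4 = 1.936
CYP2C19: 0.27 (unchanged)
Other: 0.29 (unchanged)
Relative clearance = 1.936 + 0.27 + 0.29 = 2.496.
With dosing unchanged, steady-state plasma level scales as 1/CL: 64.3 / 2.496 = 26 μmol/L.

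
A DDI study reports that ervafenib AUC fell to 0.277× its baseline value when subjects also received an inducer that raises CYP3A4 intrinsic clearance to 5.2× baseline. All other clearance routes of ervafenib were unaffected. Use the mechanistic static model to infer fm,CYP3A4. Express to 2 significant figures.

Call the CYP3A4 fraction fm. After the interaction, CL_new/CL_old = fm × 5.2 + (1 − fm).
AUC ratio = 1 / (new CL fraction), so new CL fraction = 1 / 0.277 = 3.61.
fm × 5.2 + 1 − fm = 3.61  ⇒  fm × (5.2 − 1) = 2.61  ⇒  fm = 0.62.

0.62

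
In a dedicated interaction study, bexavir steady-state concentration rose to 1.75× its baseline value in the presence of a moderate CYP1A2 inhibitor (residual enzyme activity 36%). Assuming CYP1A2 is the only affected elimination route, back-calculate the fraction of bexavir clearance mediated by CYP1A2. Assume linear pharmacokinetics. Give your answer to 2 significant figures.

Call the CYP1A2 fraction fm. After the interaction, CL_new/CL_old = fm × 0.36 + (1 − fm).
Steady-state concentration ratio = 1 / (new CL fraction), so new CL fraction = 1 / 1.75 = 0.5714.
fm × 0.36 + 1 − fm = 0.5714  ⇒  fm × (0.36 − 1) = −0.4286  ⇒  fm = 0.67.

0.67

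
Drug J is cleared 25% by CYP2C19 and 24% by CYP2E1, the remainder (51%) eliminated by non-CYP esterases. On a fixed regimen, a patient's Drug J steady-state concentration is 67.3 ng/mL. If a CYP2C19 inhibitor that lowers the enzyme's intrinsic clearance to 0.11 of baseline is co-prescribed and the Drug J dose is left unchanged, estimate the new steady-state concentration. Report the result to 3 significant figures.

CYP2C19: 0.25 × 0.11 = 0.0275
CYP2E1: 0.24 (unchanged)
Other: 0.51 (unchanged)
CL_new/CL_old = 0.0275 + 0.24 + 0.51 = 0.7775.
Steady-state concentration ∝ 1/CL, so new value = 67.3 / 0.7775 = 86.6 ng/mL.

86.6 ng/mL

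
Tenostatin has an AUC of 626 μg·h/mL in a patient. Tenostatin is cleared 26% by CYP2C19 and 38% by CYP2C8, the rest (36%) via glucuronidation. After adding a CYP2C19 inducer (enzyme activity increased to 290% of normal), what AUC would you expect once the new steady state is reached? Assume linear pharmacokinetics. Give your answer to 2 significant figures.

The CYP2C19 pathway (26% of clearance) increases to 2.9× activity: 0.26 × 2.9 = 0.754.
CYP2C8 (38%) and the residual 36% are unaffected.
New clearance relative to baseline: 0.754 + 0.38 + 0.36 = 1.494.
New AUC = baseline ÷ relative clearance = 626 / 1.494 = 4.2 × 10² μg·h/mL.

4.2 × 10² μg·h/mL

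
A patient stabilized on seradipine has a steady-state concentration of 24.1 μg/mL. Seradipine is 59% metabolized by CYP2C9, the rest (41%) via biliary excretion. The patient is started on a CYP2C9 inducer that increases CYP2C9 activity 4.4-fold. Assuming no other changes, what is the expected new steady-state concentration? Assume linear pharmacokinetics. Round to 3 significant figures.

CYP2C9: 0.59 × 4.4 = 2.596
Other: 0.41 (unchanged)
New clearance relative to baseline: 2.596 + 0.41 = 3.006.
Steady-state concentration ∝ 1/CL, so new value = 24.1 / 3.006 = 8.02 μg/mL.

8.02 μg/mL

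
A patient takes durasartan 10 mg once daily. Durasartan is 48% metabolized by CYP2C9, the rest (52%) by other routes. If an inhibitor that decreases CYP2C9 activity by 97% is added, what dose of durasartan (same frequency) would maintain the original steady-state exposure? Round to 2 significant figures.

5.3 mg

CYP2C9: 0.48 × 0.03 = 0.0144
Other: 0.52 (unchanged)
Relative clearance = 0.0144 + 0.52 = 0.5344.
Exposure is unchanged when dose changes in proportion to clearance. New dose = 10 mg × 0.5344 = 5.3 mg.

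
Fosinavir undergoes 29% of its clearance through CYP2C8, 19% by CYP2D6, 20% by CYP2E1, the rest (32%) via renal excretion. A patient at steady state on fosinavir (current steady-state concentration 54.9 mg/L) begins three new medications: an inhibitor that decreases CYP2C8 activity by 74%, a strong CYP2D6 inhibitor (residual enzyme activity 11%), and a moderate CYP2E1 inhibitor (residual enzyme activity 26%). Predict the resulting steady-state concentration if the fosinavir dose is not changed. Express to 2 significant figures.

1.2 × 10² mg/L

CYP2C8: 0.29 × 0.26 = 0.0754
CYP2D6: 0.19 × 0.11 = 0.0209
CYP2E1: 0.2 × 0.26 = 0.052
Other: 0.32 (unchanged)
New clearance relative to baseline: 0.0754 + 0.0209 + 0.052 + 0.32 = 0.4683.
Dividing the baseline by the relative clearance: 54.9 / 0.4683 = 1.2 × 10² mg/L.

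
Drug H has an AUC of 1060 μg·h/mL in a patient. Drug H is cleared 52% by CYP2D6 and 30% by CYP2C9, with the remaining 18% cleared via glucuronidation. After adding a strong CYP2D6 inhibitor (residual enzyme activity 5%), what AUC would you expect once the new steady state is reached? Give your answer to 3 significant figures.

2.09 × 10³ μg·h/mL

The CYP2D6 pathway (52% of clearance) is reduced to 0.05× activity: 0.52 × 0.05 = 0.026.
CYP2C9 (30%) and the residual 18% are unaffected.
CL_new/CL_old = 0.026 + 0.3 + 0.18 = 0.506.
New AUC = baseline ÷ relative clearance = 1060 / 0.506 = 2.09 × 10³ μg·h/mL.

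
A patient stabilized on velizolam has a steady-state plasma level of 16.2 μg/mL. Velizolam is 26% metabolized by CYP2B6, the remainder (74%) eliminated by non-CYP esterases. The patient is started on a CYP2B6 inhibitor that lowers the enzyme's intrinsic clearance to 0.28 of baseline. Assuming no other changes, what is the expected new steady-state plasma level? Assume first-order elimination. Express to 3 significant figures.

The CYP2B6 pathway (26% of clearance) drops to 0.28× activity: 0.26 × 0.28 = 0.0728.
The remaining 74% of clearance is unaffected.
Relative clearance = 0.0728 + 0.74 = 0.8128.
With dosing unchanged, steady-state plasma level scales as 1/CL: 16.2 / 0.8128 = 19.9 μg/mL.

19.9 μg/mL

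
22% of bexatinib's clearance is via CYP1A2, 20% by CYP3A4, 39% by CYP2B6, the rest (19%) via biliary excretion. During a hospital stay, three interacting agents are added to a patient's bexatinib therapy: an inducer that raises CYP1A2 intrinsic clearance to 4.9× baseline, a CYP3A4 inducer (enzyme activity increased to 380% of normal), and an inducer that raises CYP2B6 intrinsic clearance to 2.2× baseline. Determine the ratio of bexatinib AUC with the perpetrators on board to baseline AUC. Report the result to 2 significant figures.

The CYP1A2 pathway (22% of clearance) increases to 4.9× activity: 0.22 × 4.9 = 1.078.
The CYP3A4 pathway (20% of clearance) increases to 3.8× activity: 0.2 × 3.8 = 0.76.
The CYP2B6 pathway (39% of clearance) is boosted to 2.2× activity: 0.39 × 2.2 = 0.858.
The remaining 19% of clearance is unaffected.
New clearance relative to baseline: 1.078 + 0.76 + 0.858 + 0.19 = 2.886.
AUC ∝ 1/CL: fold-change = 1 / 2.886 = 0.35.

0.35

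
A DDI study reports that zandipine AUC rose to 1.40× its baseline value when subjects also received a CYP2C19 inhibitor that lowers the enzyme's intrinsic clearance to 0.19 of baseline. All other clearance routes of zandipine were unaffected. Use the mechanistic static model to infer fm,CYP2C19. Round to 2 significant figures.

CL'/CL = 1 / 1.40 = 0.7143
0.19·fm + (1 − fm) = 0.7143
fm = (0.7143 − 1) / (0.19 − 1) = 0.35

0.35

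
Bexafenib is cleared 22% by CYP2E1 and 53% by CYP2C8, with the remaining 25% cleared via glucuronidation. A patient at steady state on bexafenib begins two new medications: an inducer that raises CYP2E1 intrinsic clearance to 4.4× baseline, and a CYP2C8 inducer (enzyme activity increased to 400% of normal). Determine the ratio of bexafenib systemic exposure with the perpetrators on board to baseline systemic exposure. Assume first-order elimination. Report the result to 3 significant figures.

0.300

The CYP2E1 pathway (22% of clearance) is boosted to 4.4× activity: 0.22 × 4.4 = 0.968.
The CYP2C8 pathway (53% of clearance) rises to 4× activity: 0.53 × 4 = 2.12.
The remaining 25% of clearance is unaffected.
CL_new/CL_old = 0.968 + 2.12 + 0.25 = 3.338.
Because systemic exposure varies inversely with clearance, the combined effect is 1 / 3.338 = 0.300.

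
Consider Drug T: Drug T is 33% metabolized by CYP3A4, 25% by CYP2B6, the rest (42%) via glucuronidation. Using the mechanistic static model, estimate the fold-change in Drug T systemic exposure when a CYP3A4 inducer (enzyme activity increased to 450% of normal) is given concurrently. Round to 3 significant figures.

0.464

The CYP3A4 pathway (33% of clearance) is boosted to 4.5× activity: 0.33 × 4.5 = 1.485.
CYP2B6 (25%) and the residual 42% are unaffected.
New clearance relative to baseline: 1.485 + 0.25 + 0.42 = 2.155.
Since systemic exposure ∝ 1/CL, the ratio is 1 / 2.155 = 0.464.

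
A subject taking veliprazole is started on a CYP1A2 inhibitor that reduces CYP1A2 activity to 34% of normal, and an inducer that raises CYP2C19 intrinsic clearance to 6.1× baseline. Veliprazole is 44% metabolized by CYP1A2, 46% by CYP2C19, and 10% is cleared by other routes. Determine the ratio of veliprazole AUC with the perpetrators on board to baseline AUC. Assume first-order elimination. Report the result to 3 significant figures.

0.327

CYP1A2: 0.44 × 0.34 = 0.1496
CYP2C19: 0.46 × 6.1 = 2.806
Other: 0.1 (unchanged)
New clearance relative to baseline: 0.1496 + 2.806 + 0.1 = 3.0556.
Because AUC varies inversely with clearance, the combined effect is 1 / 3.0556 = 0.327.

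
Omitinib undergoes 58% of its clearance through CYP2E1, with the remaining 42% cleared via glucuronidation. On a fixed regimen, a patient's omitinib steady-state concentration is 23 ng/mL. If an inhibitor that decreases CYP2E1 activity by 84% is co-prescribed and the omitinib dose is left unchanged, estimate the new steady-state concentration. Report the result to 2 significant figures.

The CYP2E1 pathway (58% of clearance) falls to 0.16× activity: 0.58 × 0.16 = 0.0928.
The remaining 42% of clearance is unaffected.
Relative clearance = 0.0928 + 0.42 = 0.5128.
With dosing unchanged, steady-state concentration scales as 1/CL: 23 / 0.5128 = 45 ng/mL.

45 ng/mL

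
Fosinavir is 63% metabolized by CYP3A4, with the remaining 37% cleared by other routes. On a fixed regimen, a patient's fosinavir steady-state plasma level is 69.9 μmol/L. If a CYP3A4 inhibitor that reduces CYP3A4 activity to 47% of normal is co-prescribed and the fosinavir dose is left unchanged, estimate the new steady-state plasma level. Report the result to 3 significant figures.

The CYP3A4 pathway (63% of clearance) drops to 0.47× activity: 0.63 × 0.47 = 0.2961.
Non-CYP routes (37%) are unchanged.
Relative clearance = 0.2961 + 0.37 = 0.6661.
Steady-state plasma level ∝ 1/CL, so new value = 69.9 / 0.6661 = 105 μmol/L.

105 μmol/L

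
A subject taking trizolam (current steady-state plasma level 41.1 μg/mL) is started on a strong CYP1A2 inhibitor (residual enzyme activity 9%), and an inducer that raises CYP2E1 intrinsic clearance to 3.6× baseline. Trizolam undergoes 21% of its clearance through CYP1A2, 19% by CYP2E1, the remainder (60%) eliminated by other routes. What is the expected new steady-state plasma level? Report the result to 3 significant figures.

31.5 μg/mL

CYP1A2: 0.21 × 0.09 = 0.0189
CYP2E1: 0.19 × 3.6 = 0.684
Other: 0.6 (unchanged)
CL_new/CL_old = 0.0189 + 0.684 + 0.6 = 1.3029.
Steady-state plasma level ∝ 1/CL: new value = 41.1 / 1.3029 = 31.5 μg/mL.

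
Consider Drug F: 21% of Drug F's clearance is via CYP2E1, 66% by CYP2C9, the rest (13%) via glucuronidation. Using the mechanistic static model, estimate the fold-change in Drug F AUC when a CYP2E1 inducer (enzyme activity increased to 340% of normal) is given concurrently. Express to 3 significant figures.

0.665

CYP2E1: 0.21 × 3.4 = 0.714
CYP2C9: 0.66 (unchanged)
Other: 0.13 (unchanged)
CL_new/CL_old = 0.714 + 0.66 + 0.13 = 1.504.
AUC ratio = CL_old/CL_new = 1 / 1.504 = 0.665.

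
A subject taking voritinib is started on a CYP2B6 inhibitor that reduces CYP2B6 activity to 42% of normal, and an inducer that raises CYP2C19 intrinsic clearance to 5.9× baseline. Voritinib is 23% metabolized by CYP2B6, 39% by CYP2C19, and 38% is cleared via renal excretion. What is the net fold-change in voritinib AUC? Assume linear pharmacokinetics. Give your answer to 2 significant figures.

0.36

CYP2B6: 0.23 × 0.42 = 0.0966
CYP2C19: 0.39 × 5.9 = 2.301
Other: 0.38 (unchanged)
Relative clearance = 0.0966 + 2.301 + 0.38 = 2.7776.
AUC ∝ 1/CL: fold-change = 1 / 2.7776 = 0.36.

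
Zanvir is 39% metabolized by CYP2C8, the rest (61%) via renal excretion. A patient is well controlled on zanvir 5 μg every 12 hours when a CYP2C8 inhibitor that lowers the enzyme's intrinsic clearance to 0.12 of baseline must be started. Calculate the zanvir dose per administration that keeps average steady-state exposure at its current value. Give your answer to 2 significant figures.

The CYP2C8 pathway (39% of clearance) is reduced to 0.12× activity: 0.39 × 0.12 = 0.0468.
Non-CYP routes (61%) are unchanged.
CL_new/CL_old = 0.0468 + 0.61 = 0.6568.
To maintain the same steady-state level, dose must scale with clearance: new dose = 5 × 0.6568 = 3.3 μg.

3.3 μg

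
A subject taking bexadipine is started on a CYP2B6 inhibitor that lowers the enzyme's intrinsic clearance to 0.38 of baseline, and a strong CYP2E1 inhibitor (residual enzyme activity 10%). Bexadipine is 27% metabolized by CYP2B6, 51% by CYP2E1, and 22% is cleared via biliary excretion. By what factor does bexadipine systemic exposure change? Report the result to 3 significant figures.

CYP2B6: 0.27 × 0.38 = 0.1026
CYP2E1: 0.51 × 0.1 = 0.051
Other: 0.22 (unchanged)
Relative clearance = 0.1026 + 0.051 + 0.22 = 0.3736.
Systemic exposure ∝ 1/CL: fold-change = 1 / 0.3736 = 2.68.

2.68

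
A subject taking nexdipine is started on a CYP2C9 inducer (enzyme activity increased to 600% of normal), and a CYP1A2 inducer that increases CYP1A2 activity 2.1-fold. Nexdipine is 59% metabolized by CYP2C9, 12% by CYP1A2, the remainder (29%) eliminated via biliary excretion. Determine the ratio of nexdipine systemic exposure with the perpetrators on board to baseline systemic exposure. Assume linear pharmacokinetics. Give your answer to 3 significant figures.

0.245

The CYP2C9 pathway (59% of clearance) rises to 6× activity: 0.59 × 6 = 3.54.
The CYP1A2 pathway (12% of clearance) rises to 2.1× activity: 0.12 × 2.1 = 0.252.
Non-CYP routes (29%) are unchanged.
CL_new/CL_old = 3.54 + 0.252 + 0.29 = 4.082.
Net systemic exposure ratio = 1 / 4.082 = 0.245.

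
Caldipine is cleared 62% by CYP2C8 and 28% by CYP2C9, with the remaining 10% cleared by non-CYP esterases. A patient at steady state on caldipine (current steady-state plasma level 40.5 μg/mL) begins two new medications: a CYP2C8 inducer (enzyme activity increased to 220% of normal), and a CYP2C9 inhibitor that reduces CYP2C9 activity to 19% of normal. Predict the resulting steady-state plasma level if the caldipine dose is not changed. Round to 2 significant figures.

The CYP2C8 pathway (62% of clearance) rises to 2.2× activity: 0.62 × 2.2 = 1.364.
The CYP2C9 pathway (28% of clearance) is reduced to 0.19× activity: 0.28 × 0.19 = 0.0532.
The remaining 10% of clearance is unaffected.
Relative clearance = 1.364 + 0.0532 + 0.1 = 1.5172.
New steady-state plasma level = 40.5 / 1.5172 = 27 μg/mL (concentration scales inversely with clearance).

27 μg/mL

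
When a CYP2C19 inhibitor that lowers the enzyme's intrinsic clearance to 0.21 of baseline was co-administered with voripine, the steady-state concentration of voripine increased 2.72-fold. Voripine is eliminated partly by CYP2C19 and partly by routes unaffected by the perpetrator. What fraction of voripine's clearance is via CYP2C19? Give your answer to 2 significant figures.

Let fm be the CYP2C19 fraction. New clearance relative to baseline = fm × 0.21 + (1 − fm).
Steady-state concentration ratio = 1 / (new CL fraction), so new CL fraction = 1 / 2.72 = 0.3676.
fm × 0.21 + 1 − fm = 0.3676  ⇒  fm × (0.21 − 1) = −0.6324  ⇒  fm = 0.80.

0.80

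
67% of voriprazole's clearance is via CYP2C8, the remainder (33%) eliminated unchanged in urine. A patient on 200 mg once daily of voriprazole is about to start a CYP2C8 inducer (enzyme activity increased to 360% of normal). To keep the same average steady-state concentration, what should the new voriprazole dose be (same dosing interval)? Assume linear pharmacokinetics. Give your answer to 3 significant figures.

548 mg

CYP2C8: 0.67 × 3.6 = 2.412
Other: 0.33 (unchanged)
CL_new/CL_old = 2.412 + 0.33 = 2.742.
To maintain the same steady-state level, dose must scale with clearance: new dose = 200 × 2.742 = 548 mg.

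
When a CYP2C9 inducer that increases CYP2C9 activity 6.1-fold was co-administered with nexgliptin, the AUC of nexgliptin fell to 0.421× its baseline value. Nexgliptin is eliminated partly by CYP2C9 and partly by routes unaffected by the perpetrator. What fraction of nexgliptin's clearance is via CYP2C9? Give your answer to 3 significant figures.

0.270

CL'/CL = 1 / 0.421 = 2.375
6.1·fm + (1 − fm) = 2.375
fm = (2.375 − 1) / (6.1 − 1) = 0.270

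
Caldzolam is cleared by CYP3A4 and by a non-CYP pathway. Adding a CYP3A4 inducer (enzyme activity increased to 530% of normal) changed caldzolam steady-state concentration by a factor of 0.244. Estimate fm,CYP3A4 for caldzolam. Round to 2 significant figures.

0.72

CL'/CL = 1 / 0.244 = 4.098
5.3·fm + (1 − fm) = 4.098
fm = (4.098 − 1) / (5.3 − 1) = 0.72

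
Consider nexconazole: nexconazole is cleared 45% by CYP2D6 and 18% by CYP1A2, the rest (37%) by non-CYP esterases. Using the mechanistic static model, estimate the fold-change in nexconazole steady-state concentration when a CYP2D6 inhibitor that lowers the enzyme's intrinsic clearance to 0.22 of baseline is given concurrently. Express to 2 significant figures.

The CYP2D6 pathway (45% of clearance) is reduced to 0.22× activity: 0.45 × 0.22 = 0.099.
CYP1A2 (18%) and the residual 37% are unaffected.
CL_new/CL_old = 0.099 + 0.18 + 0.37 = 0.649.
Since steady-state concentration ∝ 1/CL, the ratio is 1 / 0.649 = 1.5.

1.5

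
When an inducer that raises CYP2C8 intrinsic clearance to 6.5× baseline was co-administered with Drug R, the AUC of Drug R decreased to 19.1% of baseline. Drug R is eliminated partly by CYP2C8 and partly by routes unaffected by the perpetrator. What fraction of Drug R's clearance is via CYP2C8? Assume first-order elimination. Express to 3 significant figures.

0.770

CL'/CL = 1 / 0.191 = 5.236
6.5·fm + (1 − fm) = 5.236
fm = (5.236 − 1) / (6.5 − 1) = 0.770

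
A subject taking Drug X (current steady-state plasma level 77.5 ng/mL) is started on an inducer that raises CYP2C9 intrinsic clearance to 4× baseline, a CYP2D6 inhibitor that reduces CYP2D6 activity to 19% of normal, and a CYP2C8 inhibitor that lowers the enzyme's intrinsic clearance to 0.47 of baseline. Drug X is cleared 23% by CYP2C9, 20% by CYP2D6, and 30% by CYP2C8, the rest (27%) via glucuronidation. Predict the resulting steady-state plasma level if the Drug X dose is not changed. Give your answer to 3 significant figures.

56.6 ng/mL

The CYP2C9 pathway (23% of clearance) increases to 4× activity: 0.23 × 4 = 0.92.
The CYP2D6 pathway (20% of clearance) is reduced to 0.19× activity: 0.2 × 0.19 = 0.038.
The CYP2C8 pathway (30% of clearance) is reduced to 0.47× activity: 0.3 × 0.47 = 0.141.
Non-CYP routes (27%) are unchanged.
CL_new/CL_old = 0.92 + 0.038 + 0.141 + 0.27 = 1.369.
New steady-state plasma level = 77.5 / 1.369 = 56.6 ng/mL (concentration scales inversely with clearance).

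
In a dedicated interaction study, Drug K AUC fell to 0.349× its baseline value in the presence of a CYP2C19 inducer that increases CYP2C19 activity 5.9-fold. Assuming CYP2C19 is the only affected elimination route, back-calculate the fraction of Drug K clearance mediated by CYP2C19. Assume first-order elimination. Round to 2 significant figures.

0.38

Write x for the fraction cleared via CYP2C19. The observed AUC change means clearance rose to 1/0.349 = 2.865 of baseline.
Only the CYP2C19 route changed, so 2.865 = x·5.9 + (1 − x), giving x = 0.38.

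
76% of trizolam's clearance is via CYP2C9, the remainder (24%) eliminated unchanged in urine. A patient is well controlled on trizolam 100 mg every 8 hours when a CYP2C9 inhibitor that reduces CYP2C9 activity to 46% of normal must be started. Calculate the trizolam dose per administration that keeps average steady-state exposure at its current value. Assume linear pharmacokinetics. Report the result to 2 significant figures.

59 mg

The CYP2C9 pathway (76% of clearance) is reduced to 0.46× activity: 0.76 × 0.46 = 0.3496.
The remaining 24% of clearance is unaffected.
Relative clearance = 0.3496 + 0.24 = 0.5896.
Css,avg = (dose rate)/CL, so holding Css fixed requires dose ∝ CL: 100 × 0.5896 = 59 mg.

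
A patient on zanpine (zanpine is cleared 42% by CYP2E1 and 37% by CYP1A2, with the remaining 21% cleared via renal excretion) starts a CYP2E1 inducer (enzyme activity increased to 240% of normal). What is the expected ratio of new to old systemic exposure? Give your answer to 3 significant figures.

0.630

The CYP2E1 pathway (42% of clearance) increases to 2.4× activity: 0.42 × 2.4 = 1.008.
CYP1A2 (37%) and the residual 21% are unaffected.
Relative clearance = 1.008 + 0.37 + 0.21 = 1.588.
Since systemic exposure ∝ 1/CL, the ratio is 1 / 1.588 = 0.630.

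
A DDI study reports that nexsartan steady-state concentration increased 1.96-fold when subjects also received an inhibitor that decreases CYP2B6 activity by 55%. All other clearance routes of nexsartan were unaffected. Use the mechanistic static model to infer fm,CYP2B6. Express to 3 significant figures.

Call the CYP2B6 fraction fm. After the interaction, CL_new/CL_old = fm × 0.45 + (1 − fm).
Steady-state concentration ratio = 1 / (new CL fraction), so new CL fraction = 1 / 1.96 = 0.5102.
fm × 0.45 + 1 − fm = 0.5102  ⇒  fm × (0.45 − 1) = −0.4898  ⇒  fm = 0.891.

0.891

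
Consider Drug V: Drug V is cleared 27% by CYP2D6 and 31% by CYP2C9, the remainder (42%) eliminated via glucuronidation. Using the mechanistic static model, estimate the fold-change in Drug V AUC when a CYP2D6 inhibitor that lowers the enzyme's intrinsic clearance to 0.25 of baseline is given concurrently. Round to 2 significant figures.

CYP2D6: 0.27 × 0.25 = 0.0675
CYP2C9: 0.31 (unchanged)
Other: 0.42 (unchanged)
Relative clearance = 0.0675 + 0.31 + 0.42 = 0.7975.
AUC ratio = CL_old/CL_new = 1 / 0.7975 = 1.3.

1.3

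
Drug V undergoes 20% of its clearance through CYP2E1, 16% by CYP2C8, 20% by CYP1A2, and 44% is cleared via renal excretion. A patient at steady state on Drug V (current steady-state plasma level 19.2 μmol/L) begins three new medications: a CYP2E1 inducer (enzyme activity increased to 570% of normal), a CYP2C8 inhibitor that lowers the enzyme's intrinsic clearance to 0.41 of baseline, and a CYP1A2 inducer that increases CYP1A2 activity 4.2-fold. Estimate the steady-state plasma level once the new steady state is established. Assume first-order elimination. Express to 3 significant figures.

CYP2E1: 0.2 × 5.7 = 1.14
CYP2C8: 0.16 × 0.41 = 0.0656
CYP1A2: 0.2 × 4.2 = 0.84
Other: 0.44 (unchanged)
New clearance relative to baseline: 1.14 + 0.0656 + 0.84 + 0.44 = 2.4856.
Steady-state plasma level ∝ 1/CL: new value = 19.2 / 2.4856 = 7.72 μmol/L.

7.72 μmol/L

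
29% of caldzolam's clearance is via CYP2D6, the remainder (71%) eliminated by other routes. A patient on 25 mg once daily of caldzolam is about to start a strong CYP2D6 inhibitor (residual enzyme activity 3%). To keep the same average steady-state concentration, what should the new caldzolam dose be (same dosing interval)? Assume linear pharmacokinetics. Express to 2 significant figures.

CYP2D6: 0.29 × 0.03 = 0.0087
Other: 0.71 (unchanged)
CL_new/CL_old = 0.0087 + 0.71 = 0.7187.
Css,avg = (dose rate)/CL, so holding Css fixed requires dose ∝ CL: 25 × 0.7187 = 18 mg.

18 mg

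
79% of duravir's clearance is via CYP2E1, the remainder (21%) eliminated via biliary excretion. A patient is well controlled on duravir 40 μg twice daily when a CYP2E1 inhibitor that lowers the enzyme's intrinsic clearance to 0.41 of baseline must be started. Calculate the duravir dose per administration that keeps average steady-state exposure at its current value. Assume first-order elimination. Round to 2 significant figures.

CYP2E1: 0.79 × 0.41 = 0.3239
Other: 0.21 (unchanged)
Relative clearance = 0.3239 + 0.21 = 0.5339.
To maintain the same steady-state level, dose must scale with clearance: new dose = 40 × 0.5339 = 21 μg.

21 μg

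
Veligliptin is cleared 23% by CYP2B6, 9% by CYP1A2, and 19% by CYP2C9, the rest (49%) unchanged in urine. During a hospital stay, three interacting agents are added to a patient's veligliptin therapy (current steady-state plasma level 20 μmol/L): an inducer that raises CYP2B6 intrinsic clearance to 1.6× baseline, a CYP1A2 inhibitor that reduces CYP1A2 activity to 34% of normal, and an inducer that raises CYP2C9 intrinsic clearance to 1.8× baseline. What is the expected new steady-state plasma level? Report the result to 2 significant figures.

16 μmol/L

CYP2B6: 0.23 × 1.6 = 0.368
CYP1A2: 0.09 × 0.34 = 0.0306
CYP2C9: 0.19 × 1.8 = 0.342
Other: 0.49 (unchanged)
CL_new/CL_old = 0.368 + 0.0306 + 0.342 + 0.49 = 1.2306.
Dividing the baseline by the relative clearance: 20 / 1.2306 = 16 μmol/L.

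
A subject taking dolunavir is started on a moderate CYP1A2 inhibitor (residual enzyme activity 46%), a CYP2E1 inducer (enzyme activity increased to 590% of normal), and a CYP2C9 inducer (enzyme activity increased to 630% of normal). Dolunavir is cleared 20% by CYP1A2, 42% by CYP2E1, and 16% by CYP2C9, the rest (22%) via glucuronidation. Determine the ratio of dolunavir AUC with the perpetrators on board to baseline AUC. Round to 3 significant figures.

0.263

CYP1A2: 0.2 × 0.46 = 0.092
CYP2E1: 0.42 × 5.9 = 2.478
CYP2C9: 0.16 × 6.3 = 1.008
Other: 0.22 (unchanged)
CL_new/CL_old = 0.092 + 2.478 + 1.008 + 0.22 = 3.798.
Because AUC varies inversely with clearance, the combined effect is 1 / 3.798 = 0.263.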